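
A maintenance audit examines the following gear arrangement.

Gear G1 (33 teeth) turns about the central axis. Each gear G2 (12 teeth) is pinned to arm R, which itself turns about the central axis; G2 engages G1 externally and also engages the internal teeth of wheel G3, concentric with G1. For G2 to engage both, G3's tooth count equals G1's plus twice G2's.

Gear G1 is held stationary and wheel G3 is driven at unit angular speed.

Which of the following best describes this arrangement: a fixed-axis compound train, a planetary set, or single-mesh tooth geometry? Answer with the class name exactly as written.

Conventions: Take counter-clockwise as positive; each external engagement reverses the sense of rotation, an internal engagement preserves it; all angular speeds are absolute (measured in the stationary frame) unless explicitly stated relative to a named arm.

topology: planetary set — G1 33T / G2 12T / G3 57T, arm = carrier (Willis)
classification: planetary set

planetary set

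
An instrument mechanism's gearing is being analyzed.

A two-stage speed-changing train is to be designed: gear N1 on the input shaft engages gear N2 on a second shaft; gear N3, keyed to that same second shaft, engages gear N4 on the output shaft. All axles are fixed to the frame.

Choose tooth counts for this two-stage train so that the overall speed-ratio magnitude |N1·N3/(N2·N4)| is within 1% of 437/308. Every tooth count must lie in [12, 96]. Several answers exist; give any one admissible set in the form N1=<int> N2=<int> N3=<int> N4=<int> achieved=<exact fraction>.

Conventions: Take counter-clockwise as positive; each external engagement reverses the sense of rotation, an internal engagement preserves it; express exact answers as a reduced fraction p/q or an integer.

N1=19 N2=14 N3=23 N4=22 achieved=437/308

2-stage fixed-axis compound train for ratio 437/308
target = 437/308 in lowest terms: an exact hit needs N1·N3 = k·437 and N2·N4 = k·308 for one integer k, every count in [12, 96]; additionally prefer no 1:1 stage (N1 ≠ N2, N3 ≠ N4)
k = 1: N1·N3 = 437 = 19·23, N2·N4 = 308 = 14·22
achieved = 19·23/(14·22) = 437/308; |achieved − target| = 0 ≤ 437/30800 ✓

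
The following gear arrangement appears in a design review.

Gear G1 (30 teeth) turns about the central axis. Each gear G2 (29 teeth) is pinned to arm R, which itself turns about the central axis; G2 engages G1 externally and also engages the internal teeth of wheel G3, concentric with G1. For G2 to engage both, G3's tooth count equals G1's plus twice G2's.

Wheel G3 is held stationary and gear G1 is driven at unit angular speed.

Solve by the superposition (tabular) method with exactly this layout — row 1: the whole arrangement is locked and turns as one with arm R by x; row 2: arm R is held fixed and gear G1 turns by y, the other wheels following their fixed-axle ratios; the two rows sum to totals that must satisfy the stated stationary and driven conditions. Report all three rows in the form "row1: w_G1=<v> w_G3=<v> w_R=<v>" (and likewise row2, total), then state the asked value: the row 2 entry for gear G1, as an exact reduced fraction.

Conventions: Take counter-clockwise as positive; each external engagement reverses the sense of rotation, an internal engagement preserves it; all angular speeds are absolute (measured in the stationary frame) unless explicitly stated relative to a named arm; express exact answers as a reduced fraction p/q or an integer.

row1: w_G1=15/59 w_G3=15/59 w_R=15/59
row2: w_G1=44/59 w_G3=-15/59 w_R=0
total: w_G1=1 w_G3=0 w_R=15/59
asked value: 44/59

recognized (axles ride arm R): planetary set, 30/29/88 teeth
row 1 — lock + rotate with arm: ω_sun = ω_ring = ω_arm = x
superposition row 2 [arm held]: sun y, ring −(30/88)·y, arm 0
boundary: total ω_ring = x − (30/88)·y = 0 and total ω_sun = x + y = 1  ⇒  y = 44/59, x = 15/59
row 2 ring = −(30/88)·44/59 = -15/59
totals (row 1 + row 2): sun 15/59 + 44/59 = 1, ring 15/59 + (-15/59) = 0, arm 15/59 + 0 = 15/59
asked cell (row2, sun) = 44/59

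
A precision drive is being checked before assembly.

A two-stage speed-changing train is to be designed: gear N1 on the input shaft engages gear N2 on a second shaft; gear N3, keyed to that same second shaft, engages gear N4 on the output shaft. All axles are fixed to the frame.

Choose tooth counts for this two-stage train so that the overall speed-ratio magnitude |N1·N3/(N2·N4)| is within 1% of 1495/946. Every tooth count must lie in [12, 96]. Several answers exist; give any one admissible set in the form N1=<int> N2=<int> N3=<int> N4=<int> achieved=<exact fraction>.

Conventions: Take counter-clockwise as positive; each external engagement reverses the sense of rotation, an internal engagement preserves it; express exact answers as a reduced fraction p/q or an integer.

N1=23 N2=22 N3=65 N4=43 achieved=1495/946

2-stage fixed-axis compound train for ratio 1495/946
target = 1495/946 in lowest terms: an exact hit needs N1·N3 = k·1495 and N2·N4 = k·946 for one integer k, every count in [12, 96]; additionally prefer no 1:1 stage (N1 ≠ N2, N3 ≠ N4)
k = 1: N1·N3 = 1495 = 23·65, N2·N4 = 946 = 22·43
achieved = 23·65/(22·43) = 1495/946; |achieved − target| = 0 ≤ 299/18920 ✓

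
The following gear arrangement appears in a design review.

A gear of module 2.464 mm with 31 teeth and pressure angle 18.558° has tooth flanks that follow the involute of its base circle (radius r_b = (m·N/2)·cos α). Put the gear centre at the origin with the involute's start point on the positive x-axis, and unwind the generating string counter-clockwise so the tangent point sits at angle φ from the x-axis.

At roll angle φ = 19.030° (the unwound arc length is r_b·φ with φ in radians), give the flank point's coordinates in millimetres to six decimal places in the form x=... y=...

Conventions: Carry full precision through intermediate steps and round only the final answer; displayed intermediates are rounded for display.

topology: single-mesh involute geometry — m = 2.464, N = 31
pitch radius r_p = m·N/2 = 2.464·31/2 = 38.192000
base radius r_b = r_p·cos α = 38.192000·cos 18.558° = 36.206091
roll angle φ = 19.030° = 0.33213616 rad
x = r_b·(cos φ + φ·sin φ) = 38.148380
y = r_b·(sin φ − φ·cos φ) = 0.437331

x=38.148380 y=0.437331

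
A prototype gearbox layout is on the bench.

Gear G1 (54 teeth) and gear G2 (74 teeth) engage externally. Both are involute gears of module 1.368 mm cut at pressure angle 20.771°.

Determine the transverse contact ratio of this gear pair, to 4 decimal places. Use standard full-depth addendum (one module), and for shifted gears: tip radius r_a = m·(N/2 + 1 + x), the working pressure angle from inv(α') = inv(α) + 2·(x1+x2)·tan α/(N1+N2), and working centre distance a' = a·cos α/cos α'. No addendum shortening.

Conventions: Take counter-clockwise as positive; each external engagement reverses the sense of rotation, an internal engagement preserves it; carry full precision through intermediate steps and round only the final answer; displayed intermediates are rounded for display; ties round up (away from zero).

1.7486

topology: single-mesh involute geometry — m = 1.368, 54T/74T pair
base radii: r_b1 = 34.535355, r_b2 = 47.326228
tip radii: r_a1 = 38.304000, r_a2 = 51.984000
no profile shift: α' = α, a' = a
action lengths: √(r_a1²−r_b1²) = 16.568212, √(r_a2²−r_b2²) = 21.507311
base pitch p_b = π·m·cos α = 4.018371
CR = (16.568212 + 21.507311 − 87.552000·sin 20.77100°)/4.018371 = 1.748626
contact ratio ≈ 1.7486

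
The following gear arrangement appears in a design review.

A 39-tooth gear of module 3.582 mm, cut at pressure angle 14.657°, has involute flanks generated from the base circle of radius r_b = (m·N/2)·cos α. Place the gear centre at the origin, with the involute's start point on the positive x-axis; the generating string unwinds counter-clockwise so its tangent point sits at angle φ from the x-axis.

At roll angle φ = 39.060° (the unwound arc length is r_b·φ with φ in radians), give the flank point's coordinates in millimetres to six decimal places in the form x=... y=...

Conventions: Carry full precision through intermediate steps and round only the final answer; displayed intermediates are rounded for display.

recognized (one wheel, involute flank): single-mesh tooth geometry, m = 3.582, N = 39
pitch radius r_p = m·N/2 = 3.582·39/2 = 69.849000
base radius r_b = r_p·cos α = 69.849000·cos 14.657° = 67.575969
roll angle φ = 39.060° = 0.68172561 rad
x = r_b·(cos φ + φ·sin φ) = 81.501004
y = r_b·(sin φ − φ·cos φ) = 6.810518

x=81.501004 y=6.810518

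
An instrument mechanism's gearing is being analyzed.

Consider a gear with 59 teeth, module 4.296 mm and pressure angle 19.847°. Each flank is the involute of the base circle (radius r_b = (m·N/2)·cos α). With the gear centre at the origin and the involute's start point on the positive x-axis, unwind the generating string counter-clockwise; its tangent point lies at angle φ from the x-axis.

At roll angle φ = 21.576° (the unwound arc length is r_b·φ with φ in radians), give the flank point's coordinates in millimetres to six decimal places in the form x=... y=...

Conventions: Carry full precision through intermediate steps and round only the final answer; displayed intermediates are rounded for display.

x=127.359153 y=2.091920

recognized (one wheel, involute flank): single-mesh tooth geometry, m = 4.296, N = 59
pitch radius r_p = m·N/2 = 4.296·59/2 = 126.732000
base radius r_b = r_p·cos α = 126.732000·cos 19.847° = 119.204447
roll angle φ = 21.576° = 0.37657224 rad
x = r_b·(cos φ + φ·sin φ) = 127.359153
y = r_b·(sin φ − φ·cos φ) = 2.091920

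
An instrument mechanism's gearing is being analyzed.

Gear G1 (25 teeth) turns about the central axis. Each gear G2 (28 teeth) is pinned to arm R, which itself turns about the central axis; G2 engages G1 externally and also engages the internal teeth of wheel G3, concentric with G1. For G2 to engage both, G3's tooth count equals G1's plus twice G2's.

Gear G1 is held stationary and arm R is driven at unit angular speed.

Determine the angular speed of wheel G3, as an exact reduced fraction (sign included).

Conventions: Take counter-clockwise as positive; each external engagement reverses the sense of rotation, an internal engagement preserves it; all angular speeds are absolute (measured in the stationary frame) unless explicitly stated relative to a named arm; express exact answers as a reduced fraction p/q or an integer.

106/81

recognized (axles ride arm R): planetary set, 25/28/81 teeth
ring teeth: 25 + 2·28 = 81
25(ω_sun−ω_arm) = −81(ω_ring−ω_arm),  ω_sun = 0, ω_arm = 1
ω_ring = 1 − (25/81)(0−1) = 106/81
exact speed ratio = 106/81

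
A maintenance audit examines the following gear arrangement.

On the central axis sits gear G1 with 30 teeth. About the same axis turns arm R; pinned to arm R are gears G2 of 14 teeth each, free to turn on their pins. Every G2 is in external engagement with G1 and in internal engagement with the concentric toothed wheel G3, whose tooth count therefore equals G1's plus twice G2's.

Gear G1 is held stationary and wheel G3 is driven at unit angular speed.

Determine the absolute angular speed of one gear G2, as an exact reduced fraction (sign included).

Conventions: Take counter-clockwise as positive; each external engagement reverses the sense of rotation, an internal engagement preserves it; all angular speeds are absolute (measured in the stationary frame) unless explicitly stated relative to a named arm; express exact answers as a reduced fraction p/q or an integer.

29/14

planetary set (30T centre, 14T on arm, 58T internal) — Willis relation
ring teeth: 30 + 2·14 = 58
30(ω_sun−ω_arm) = −58(ω_ring−ω_arm),  ω_sun = 0, ω_ring = 1
30(0−ω_arm) = −58(1−ω_arm)  ⇒  88·ω_arm = 58  ⇒  ω_arm = 29/44
sun–planet mesh: 30·(0−29/44) = −14·(ω_p−ω_arm)  ⇒  ω_p−ω_arm = 435/308
ω_p = 29/44 + 435/308 = 29/14
exact speed ratio = 29/14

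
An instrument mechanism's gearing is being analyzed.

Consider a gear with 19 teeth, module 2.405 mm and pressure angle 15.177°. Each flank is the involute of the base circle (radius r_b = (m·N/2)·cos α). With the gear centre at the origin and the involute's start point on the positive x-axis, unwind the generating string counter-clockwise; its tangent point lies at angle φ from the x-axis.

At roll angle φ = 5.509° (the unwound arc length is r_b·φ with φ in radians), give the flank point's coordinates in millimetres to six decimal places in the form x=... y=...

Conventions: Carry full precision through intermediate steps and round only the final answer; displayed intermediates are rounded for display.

single-mesh involute tooth geometry (19T wheel at module 2.405)
pitch radius r_p = m·N/2 = 2.405·19/2 = 22.847500
base radius r_b = r_p·cos α = 22.847500·cos 15.177° = 22.050617
roll angle φ = 5.509° = 0.09615019 rad
x = r_b·(cos φ + φ·sin φ) = 22.152309
y = r_b·(sin φ − φ·cos φ) = 0.006528

x=22.152309 y=0.006528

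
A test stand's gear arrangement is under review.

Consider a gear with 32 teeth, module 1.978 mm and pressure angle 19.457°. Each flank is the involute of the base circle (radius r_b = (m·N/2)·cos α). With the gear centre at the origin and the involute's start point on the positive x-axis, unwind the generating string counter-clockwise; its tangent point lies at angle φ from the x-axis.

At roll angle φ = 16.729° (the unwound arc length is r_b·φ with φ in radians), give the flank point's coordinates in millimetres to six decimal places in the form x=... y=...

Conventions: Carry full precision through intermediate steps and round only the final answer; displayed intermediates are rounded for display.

class = single-mesh tooth geometry [base-circle involute, m = 1.978, 32T]
pitch radius r_p = m·N/2 = 1.978·32/2 = 31.648000
base radius r_b = r_p·cos α = 31.648000·cos 19.457° = 29.840638
roll angle φ = 16.729° = 0.29197613 rad
x = r_b·(cos φ + φ·sin φ) = 31.085616
y = r_b·(sin φ − φ·cos φ) = 0.245483

x=31.085616 y=0.245483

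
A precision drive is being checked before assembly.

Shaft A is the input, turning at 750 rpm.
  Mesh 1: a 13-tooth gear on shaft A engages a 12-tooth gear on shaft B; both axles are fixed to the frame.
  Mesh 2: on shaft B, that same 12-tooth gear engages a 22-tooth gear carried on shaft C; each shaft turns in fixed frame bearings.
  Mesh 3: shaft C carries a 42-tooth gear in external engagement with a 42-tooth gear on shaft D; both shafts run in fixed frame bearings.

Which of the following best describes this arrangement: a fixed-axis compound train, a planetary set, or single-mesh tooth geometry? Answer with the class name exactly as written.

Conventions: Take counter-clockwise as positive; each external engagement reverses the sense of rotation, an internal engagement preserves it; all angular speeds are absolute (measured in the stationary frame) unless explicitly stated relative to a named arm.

class = fixed-axis compound train [3 meshes; 3 ratios multiply, 3 sense flips]
classification: fixed-axis compound train

fixed-axis compound train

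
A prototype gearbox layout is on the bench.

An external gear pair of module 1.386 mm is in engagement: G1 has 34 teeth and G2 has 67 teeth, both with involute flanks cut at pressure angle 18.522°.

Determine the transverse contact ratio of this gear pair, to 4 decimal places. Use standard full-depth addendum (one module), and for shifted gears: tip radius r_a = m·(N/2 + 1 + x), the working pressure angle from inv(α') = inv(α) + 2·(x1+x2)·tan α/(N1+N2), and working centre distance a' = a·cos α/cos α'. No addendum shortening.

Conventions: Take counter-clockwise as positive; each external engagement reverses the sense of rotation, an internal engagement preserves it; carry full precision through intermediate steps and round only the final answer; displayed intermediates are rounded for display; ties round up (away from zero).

1.8231

recognized (one external pair, fixed centres): single-mesh tooth geometry, m = 1.386, N1 = 34, N2 = 67
base radii: r_b1 = 22.341530, r_b2 = 44.025955
tip radii: r_a1 = 24.948000, r_a2 = 47.817000
no profile shift: α' = α, a' = a
action lengths: √(r_a1²−r_b1²) = 11.102196, √(r_a2²−r_b2²) = 18.659602
base pitch p_b = π·m·cos α = 4.128705
CR = (11.102196 + 18.659602 − 69.993000·sin 18.52200°)/4.128705 = 1.823140
contact ratio ≈ 1.8231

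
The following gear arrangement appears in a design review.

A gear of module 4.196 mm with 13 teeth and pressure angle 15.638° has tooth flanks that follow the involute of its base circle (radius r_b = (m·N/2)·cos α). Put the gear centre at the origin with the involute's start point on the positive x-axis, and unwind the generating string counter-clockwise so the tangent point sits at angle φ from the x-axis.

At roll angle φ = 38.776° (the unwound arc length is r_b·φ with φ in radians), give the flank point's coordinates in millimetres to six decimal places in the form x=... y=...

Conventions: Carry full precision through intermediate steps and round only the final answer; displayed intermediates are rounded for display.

topology: single-mesh involute geometry — m = 4.196, N = 13
pitch radius r_p = m·N/2 = 4.196·13/2 = 27.274000
base radius r_b = r_p·cos α = 27.274000·cos 15.638° = 26.264426
roll angle φ = 38.776° = 0.67676887 rad
x = r_b·(cos φ + φ·sin φ) = 31.607801
y = r_b·(sin φ − φ·cos φ) = 2.591460

x=31.607801 y=2.591460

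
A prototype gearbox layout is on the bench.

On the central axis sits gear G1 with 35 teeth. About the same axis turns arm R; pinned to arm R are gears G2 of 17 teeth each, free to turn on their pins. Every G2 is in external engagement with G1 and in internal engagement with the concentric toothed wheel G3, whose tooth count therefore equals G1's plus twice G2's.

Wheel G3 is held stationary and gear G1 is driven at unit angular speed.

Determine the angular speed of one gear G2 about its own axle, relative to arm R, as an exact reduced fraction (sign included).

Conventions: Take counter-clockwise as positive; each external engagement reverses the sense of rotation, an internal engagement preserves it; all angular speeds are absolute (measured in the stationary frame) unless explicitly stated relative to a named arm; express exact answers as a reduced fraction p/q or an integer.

-2415/1768

recognized (axles ride arm R): planetary set, 35/17/69 teeth
ring teeth: 35 + 2·17 = 69
35(ω_sun−ω_arm) = −69(ω_ring−ω_arm),  ω_ring = 0, ω_sun = 1
35(1−ω_arm) = −69(0−ω_arm)  ⇒  104·ω_arm = 35  ⇒  ω_arm = 35/104
sun–planet mesh: 35·(1−35/104) = −17·(ω_p−ω_arm)  ⇒  ω_p−ω_arm = -2415/1768
exact speed ratio = -2415/1768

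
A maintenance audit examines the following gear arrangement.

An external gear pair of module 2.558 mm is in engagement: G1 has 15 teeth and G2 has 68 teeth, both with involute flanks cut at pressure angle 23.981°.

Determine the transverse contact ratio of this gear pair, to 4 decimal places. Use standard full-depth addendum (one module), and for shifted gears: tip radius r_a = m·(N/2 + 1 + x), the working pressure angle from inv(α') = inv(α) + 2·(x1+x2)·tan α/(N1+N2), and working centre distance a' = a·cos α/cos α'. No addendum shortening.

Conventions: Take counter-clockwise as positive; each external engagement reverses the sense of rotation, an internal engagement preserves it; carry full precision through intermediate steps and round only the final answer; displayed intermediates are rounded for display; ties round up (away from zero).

1.4929

recognized (one external pair, fixed centres): single-mesh tooth geometry, m = 2.558, N1 = 15, N2 = 68
base radii: r_b1 = 17.528956, r_b2 = 79.464602
tip radii: r_a1 = 21.743000, r_a2 = 89.530000
no profile shift: α' = α, a' = a
action lengths: √(r_a1²−r_b1²) = 12.864437, √(r_a2²−r_b2²) = 41.243156
base pitch p_b = π·m·cos α = 7.342512
CR = (12.864437 + 41.243156 − 106.157000·sin 23.98100°)/7.342512 = 1.492924
contact ratio ≈ 1.4929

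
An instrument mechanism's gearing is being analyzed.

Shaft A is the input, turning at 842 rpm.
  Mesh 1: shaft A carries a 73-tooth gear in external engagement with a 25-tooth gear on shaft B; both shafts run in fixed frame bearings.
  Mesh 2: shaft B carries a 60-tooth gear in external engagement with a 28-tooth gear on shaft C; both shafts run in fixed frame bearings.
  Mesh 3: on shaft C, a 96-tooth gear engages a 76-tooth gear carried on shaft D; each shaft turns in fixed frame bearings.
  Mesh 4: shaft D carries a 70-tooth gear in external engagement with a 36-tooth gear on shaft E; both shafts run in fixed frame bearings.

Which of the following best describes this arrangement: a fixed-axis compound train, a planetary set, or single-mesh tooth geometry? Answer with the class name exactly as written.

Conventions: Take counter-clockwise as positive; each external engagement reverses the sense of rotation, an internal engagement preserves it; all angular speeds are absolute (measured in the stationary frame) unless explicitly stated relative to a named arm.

fixed-axis compound train

recognized (5 fixed axles, 4 meshes): fixed-axis compound train
classification: fixed-axis compound train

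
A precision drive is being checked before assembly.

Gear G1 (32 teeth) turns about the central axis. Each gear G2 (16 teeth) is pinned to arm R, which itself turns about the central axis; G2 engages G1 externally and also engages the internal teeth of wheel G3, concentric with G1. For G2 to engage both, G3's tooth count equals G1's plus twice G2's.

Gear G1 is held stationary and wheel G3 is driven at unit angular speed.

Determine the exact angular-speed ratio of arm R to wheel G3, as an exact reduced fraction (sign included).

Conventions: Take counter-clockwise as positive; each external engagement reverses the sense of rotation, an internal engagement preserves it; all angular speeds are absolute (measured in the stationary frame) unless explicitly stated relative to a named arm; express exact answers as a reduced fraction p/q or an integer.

2/3

planetary set (32T centre, 16T on arm, 64T internal) — Willis relation
ring teeth: 32 + 2·16 = 64
32(ω_sun−ω_arm) = −64(ω_ring−ω_arm),  ω_sun = 0, ω_ring = 1
32(0−ω_arm) = −64(1−ω_arm)  ⇒  96·ω_arm = 64  ⇒  ω_arm = 2/3
ω_out/ω_in = 2/3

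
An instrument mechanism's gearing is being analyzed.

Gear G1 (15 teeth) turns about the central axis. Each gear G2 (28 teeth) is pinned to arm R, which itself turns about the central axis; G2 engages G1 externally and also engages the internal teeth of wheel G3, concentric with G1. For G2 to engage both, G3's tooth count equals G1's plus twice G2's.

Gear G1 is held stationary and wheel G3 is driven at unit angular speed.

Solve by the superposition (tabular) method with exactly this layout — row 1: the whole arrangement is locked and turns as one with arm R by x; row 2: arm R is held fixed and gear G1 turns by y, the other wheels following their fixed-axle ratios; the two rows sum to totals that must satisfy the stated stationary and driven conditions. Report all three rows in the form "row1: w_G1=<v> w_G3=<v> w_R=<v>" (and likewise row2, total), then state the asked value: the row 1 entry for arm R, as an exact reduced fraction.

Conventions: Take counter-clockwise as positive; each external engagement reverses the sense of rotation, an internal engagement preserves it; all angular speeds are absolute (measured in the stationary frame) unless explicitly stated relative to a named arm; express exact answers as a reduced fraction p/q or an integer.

row1: w_G1=71/86 w_G3=71/86 w_R=71/86
row2: w_G1=-71/86 w_G3=15/86 w_R=0
total: w_G1=0 w_G3=1 w_R=71/86
asked value: 71/86

planetary set (15T centre, 28T on arm, 71T internal) — Willis relation
superposition row 1 [locked train]: every member turns x
row 2 (arm held, sun turns y): ω_ring = −(15/71)·y, ω_arm = 0
boundary: total ω_sun = x + y = 0 and total ω_ring = x − (15/71)·y = 1  ⇒  y = -71/86, x = 71/86
row 2 ring = −(15/71)·(-71/86) = 15/86
totals (row 1 + row 2): sun 71/86 + (-71/86) = 0, ring 71/86 + 15/86 = 1, arm 71/86 + 0 = 71/86
asked cell (row1, arm) = 71/86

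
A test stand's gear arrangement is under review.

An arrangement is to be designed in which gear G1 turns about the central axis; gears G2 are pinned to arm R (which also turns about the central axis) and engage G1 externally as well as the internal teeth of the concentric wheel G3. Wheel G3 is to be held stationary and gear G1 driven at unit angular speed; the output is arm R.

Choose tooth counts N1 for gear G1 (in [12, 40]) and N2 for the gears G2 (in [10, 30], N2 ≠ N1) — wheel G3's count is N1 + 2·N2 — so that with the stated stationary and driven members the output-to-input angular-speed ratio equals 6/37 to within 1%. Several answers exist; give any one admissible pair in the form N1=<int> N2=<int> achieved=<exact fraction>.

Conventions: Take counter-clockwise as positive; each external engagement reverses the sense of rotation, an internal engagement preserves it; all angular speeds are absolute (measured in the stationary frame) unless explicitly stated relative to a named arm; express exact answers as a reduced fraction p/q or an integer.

N1=12 N2=25 achieved=6/37

planetary set to be sized for 6/37 (Willis relation)
Willis with ω_ring = 0: ω_arm/ω_sun = N1/(N1+N3); set equal to 6/37  ⇒  N3/N1 = 1/(6/37) − 1 = 31/6
N3 = N1 + 2·N2  ⇒  N2/N1 = (N3/N1 − 1)/2 = (31/6 − 1)/2 = 25/12
smallest multiple with N1 ≥ 12 and N2 ≥ 10: k = 1  ⇒  N1 = 1·12 = 12, N2 = 1·25 = 25 (N1 ≤ 40, N2 ≤ 30, N2 ≠ N1 ✓), N3 = 12 + 2·25 = 62
check: N1/(N1+N3) with N1 = 12, N3 = 62 gives 6/37; |achieved − target| = 0 ≤ 3/1850 ✓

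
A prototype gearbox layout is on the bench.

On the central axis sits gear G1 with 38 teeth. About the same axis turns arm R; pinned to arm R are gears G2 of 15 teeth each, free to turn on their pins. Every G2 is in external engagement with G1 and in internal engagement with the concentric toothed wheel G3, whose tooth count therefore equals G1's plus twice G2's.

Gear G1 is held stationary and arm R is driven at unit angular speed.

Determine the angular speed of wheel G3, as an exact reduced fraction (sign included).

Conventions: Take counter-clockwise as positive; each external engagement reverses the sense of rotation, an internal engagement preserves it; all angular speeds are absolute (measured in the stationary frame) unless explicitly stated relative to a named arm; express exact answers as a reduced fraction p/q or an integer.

planetary set (38T centre, 15T on arm, 68T internal) — Willis relation
ring teeth: 38 + 2·15 = 68
38(ω_sun−ω_arm) = −68(ω_ring−ω_arm),  ω_sun = 0, ω_arm = 1
ω_ring = 1 − (38/68)(0−1) = 53/34
exact speed ratio = 53/34

53/34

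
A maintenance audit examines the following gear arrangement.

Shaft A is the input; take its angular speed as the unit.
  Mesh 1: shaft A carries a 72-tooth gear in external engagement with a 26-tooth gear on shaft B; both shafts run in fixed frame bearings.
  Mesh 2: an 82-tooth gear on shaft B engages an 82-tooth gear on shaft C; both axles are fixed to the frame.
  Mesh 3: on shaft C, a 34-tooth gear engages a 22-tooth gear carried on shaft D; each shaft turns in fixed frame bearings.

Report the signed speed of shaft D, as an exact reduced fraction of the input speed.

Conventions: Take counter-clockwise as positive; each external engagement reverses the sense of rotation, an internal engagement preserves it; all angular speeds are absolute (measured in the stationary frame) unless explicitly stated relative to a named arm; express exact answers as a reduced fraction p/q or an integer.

3-mesh fixed-axis compound train (all bearings frame-fixed)
mesh 1 [72T→26T]: |ω|/ω_in = 1×72/26 = 36/13, sense flips to −
mesh 2 [82T→82T]: |ω|/ω_in = (36/13)×82/82 = 36/13, sense flips to +
mesh 3 [34T→22T]: |ω|/ω_in = (36/13)×34/22 = 612/143, sense flips to −
signed output speed (× input speed) = -612/143

-612/143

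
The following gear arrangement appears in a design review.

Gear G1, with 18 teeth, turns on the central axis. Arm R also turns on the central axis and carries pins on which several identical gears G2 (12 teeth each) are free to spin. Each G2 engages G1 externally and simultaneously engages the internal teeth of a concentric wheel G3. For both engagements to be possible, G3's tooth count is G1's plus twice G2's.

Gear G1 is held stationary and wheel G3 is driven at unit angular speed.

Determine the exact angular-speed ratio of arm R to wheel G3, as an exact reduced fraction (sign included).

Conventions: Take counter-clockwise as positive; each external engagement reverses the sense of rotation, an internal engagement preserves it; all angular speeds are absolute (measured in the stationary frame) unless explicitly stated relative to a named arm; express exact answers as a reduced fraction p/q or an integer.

topology: planetary set — G1 18T / G2 12T / G3 42T, arm = carrier (Willis)
ring teeth: 18 + 2·12 = 42
18(ω_sun−ω_arm) = −42(ω_ring−ω_arm),  ω_sun = 0, ω_ring = 1
18(0−ω_arm) = −42(1−ω_arm)  ⇒  60·ω_arm = 42  ⇒  ω_arm = 7/10
ω_out/ω_in = 7/10

7/10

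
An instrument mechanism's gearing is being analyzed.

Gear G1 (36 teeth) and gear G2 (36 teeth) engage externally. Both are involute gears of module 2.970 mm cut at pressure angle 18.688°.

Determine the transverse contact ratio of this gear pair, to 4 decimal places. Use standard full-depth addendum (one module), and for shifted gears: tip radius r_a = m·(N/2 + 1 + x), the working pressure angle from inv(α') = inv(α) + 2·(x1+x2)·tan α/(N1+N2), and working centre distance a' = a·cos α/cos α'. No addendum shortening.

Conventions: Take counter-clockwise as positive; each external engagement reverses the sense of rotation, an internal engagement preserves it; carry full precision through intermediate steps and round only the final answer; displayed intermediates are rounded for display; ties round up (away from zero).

1.7573

single-mesh involute tooth geometry (36T engaging 36T at module 2.970)
base radii: r_b1 = 50.641450, r_b2 = 50.641450
tip radii: r_a1 = 56.430000, r_a2 = 56.430000
no profile shift: α' = α, a' = a
action lengths: √(r_a1²−r_b1²) = 24.895550, √(r_a2²−r_b2²) = 24.895550
base pitch p_b = π·m·cos α = 8.838600
CR = (24.895550 + 24.895550 − 106.920000·sin 18.68800°)/8.838600 = 1.757334
contact ratio ≈ 1.7573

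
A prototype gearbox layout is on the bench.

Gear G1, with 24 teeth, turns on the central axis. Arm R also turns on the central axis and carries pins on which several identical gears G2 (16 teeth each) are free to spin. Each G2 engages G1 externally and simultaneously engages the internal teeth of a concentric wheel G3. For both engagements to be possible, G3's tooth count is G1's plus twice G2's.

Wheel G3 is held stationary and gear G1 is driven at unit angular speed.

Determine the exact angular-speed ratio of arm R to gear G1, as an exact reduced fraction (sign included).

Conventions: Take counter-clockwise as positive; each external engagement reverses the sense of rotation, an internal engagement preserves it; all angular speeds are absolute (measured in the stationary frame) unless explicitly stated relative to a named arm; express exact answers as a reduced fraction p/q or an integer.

3/10

class = planetary set [G3 = 24+2·16 = 56; Willis about the carrier]
ring teeth: 24 + 2·16 = 56
24(ω_sun−ω_arm) = −56(ω_ring−ω_arm),  ω_ring = 0, ω_sun = 1
24(1−ω_arm) = −56(0−ω_arm)  ⇒  80·ω_arm = 24  ⇒  ω_arm = 3/10
ω_out/ω_in = 3/10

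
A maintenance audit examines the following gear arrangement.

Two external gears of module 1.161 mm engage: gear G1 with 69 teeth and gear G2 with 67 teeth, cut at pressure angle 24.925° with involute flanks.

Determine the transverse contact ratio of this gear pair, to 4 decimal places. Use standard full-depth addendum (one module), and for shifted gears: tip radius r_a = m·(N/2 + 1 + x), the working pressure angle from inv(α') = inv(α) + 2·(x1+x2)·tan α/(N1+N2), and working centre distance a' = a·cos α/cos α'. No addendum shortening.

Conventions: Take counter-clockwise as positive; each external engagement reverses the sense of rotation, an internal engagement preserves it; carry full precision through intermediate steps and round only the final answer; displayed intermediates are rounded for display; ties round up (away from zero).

1.5680

single-mesh involute tooth geometry (69T engaging 67T at module 1.161)
base radii: r_b1 = 36.323833, r_b2 = 35.270968
tip radii: r_a1 = 41.215500, r_a2 = 40.054500
no profile shift: α' = α, a' = a
action lengths: √(r_a1²−r_b1²) = 19.475539, √(r_a2²−r_b2²) = 18.982144
base pitch p_b = π·m·cos α = 3.307672
CR = (19.475539 + 18.982144 − 78.948000·sin 24.92500°)/3.307672 = 1.568023
contact ratio ≈ 1.5680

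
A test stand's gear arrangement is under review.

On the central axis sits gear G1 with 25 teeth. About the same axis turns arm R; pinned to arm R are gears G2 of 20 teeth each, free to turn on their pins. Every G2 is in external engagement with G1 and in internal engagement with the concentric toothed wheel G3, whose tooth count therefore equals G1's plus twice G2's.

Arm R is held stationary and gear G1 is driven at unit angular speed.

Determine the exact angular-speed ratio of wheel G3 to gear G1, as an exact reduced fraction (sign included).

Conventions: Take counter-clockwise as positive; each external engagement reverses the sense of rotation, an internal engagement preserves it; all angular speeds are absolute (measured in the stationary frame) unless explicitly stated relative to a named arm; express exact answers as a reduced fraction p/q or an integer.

planetary set (25T centre, 20T on arm, 65T internal) — Willis relation
ring teeth: 25 + 2·20 = 65
25(ω_sun−ω_arm) = −65(ω_ring−ω_arm),  ω_arm = 0, ω_sun = 1
ω_ring = 0 − (25/65)(1−0) = -5/13
ω_out/ω_in = -5/13

-5/13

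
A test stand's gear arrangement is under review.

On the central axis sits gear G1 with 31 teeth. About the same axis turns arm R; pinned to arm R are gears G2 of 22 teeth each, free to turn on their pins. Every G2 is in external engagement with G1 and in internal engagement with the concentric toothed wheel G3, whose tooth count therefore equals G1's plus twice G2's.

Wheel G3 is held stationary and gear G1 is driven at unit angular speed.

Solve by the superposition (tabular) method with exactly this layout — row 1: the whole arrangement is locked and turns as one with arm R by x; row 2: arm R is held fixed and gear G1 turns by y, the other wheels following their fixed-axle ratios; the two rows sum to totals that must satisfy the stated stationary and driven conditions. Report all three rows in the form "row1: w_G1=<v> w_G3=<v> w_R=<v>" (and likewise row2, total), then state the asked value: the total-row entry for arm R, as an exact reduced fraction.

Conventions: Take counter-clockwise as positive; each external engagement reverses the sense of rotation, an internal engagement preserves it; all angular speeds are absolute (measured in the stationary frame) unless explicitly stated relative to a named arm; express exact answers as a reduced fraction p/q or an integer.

row1: w_G1=31/106 w_G3=31/106 w_R=31/106
row2: w_G1=75/106 w_G3=-31/106 w_R=0
total: w_G1=1 w_G3=0 w_R=31/106
asked value: 31/106

recognized (axles ride arm R): planetary set, 31/22/75 teeth
superposition row 1 [locked train]: every member turns x
row 2 (arm held, sun turns y): ω_ring = −(31/75)·y, ω_arm = 0
boundary: total ω_ring = x − (31/75)·y = 0 and total ω_sun = x + y = 1  ⇒  y = 75/106, x = 31/106
row 2 ring = −(31/75)·75/106 = -31/106
totals (row 1 + row 2): sun 31/106 + 75/106 = 1, ring 31/106 + (-31/106) = 0, arm 31/106 + 0 = 31/106
asked cell (total, arm) = 31/106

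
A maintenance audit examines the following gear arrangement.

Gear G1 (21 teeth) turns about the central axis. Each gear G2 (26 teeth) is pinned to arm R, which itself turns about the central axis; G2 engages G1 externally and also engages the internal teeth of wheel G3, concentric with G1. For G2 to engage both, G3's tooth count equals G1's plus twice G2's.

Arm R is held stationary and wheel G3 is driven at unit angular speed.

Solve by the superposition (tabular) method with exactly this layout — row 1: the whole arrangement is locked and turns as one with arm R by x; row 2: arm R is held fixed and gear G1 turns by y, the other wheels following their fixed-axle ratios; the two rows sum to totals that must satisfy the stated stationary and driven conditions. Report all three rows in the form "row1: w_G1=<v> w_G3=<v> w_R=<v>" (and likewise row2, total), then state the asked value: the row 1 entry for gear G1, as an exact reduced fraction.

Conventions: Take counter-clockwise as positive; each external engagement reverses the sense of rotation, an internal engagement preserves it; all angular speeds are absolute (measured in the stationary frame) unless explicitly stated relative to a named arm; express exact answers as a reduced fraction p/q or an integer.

row1: w_G1=0 w_G3=0 w_R=0
row2: w_G1=-73/21 w_G3=1 w_R=0
total: w_G1=-73/21 w_G3=1 w_R=0
asked value: 0

recognized (axles ride arm R): planetary set, 21/26/73 teeth
superposition row 1 [locked train]: every member turns x
row 2: sun turns y, ring = −(21/73)·y, arm 0
boundary: total ω_arm = x = 0 and total ω_ring = x − (21/73)·y = 1  ⇒  y = -73/21, x = 0
row 2 ring = −(21/73)·(-73/21) = 1
totals (row 1 + row 2): sun 0 + (-73/21) = -73/21, ring 0 + 1 = 1, arm 0 + 0 = 0
asked cell (row1, sun) = 0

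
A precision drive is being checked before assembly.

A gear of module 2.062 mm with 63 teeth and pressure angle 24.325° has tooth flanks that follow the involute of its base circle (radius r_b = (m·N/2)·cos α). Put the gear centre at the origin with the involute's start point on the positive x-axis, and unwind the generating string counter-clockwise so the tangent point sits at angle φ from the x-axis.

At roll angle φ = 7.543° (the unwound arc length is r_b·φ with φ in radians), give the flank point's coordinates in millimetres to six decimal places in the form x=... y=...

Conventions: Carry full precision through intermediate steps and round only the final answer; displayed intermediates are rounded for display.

recognized (one wheel, involute flank): single-mesh tooth geometry, m = 2.062, N = 63
pitch radius r_p = m·N/2 = 2.062·63/2 = 64.953000
base radius r_b = r_p·cos α = 64.953000·cos 24.325° = 59.186709
roll angle φ = 7.543° = 0.13165019 rad
x = r_b·(cos φ + φ·sin φ) = 59.697394
y = r_b·(sin φ − φ·cos φ) = 0.044938

x=59.697394 y=0.044938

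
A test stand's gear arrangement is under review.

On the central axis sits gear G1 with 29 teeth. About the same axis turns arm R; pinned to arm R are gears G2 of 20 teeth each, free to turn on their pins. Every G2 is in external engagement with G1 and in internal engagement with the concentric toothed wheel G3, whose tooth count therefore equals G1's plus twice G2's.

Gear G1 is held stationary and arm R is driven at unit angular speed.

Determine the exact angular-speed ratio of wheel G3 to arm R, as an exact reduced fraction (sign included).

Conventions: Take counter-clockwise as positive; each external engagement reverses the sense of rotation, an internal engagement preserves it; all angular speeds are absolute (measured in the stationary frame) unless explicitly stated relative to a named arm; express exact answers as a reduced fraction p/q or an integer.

recognized (axles ride arm R): planetary set, 29/20/69 teeth
ring teeth: 29 + 2·20 = 69
29(ω_sun−ω_arm) = −69(ω_ring−ω_arm),  ω_sun = 0, ω_arm = 1
ω_ring = 1 − (29/69)(0−1) = 98/69
ω_out/ω_in = 98/69

98/69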